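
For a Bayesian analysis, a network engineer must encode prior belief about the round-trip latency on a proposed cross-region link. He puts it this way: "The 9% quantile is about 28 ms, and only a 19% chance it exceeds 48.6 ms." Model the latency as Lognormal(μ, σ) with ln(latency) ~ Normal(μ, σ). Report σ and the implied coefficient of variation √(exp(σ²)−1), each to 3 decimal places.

If T ~ Lognormal(μ,σ) then ln T ~ Normal(μ,σ), so the p-quantile of ln T is μ + z_p·σ.
ln(28) = 3.332 and ln(48.6) = 3.884; z_{0.09} = -1.341, z_{0.81} = 0.8779.
σ = (3.884 − 3.332)/(0.8779 − (-1.341)) = 0.249.
μ = 3.332 − (-1.341)·0.249 = 3.665.
CV = √(exp(σ²)−1) = √(exp(0.0618)−1) = 0.252.

σ ≈ 0.249, CV ≈ 0.252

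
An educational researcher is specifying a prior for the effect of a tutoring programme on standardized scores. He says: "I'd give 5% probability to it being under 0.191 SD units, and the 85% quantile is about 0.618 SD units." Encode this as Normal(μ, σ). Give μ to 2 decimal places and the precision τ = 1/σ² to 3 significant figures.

μ = 0.45, τ = 39.4

The p-quantile of Normal(μ,σ) is μ + z_p·σ, with z_{0.05} = -1.645 and z_{0.85} = 1.036.
Eliminate σ: μ = (z₂·x₁ − z₁·x₂)/(z₂ − z₁) = (1.036·0.191 − (-1.645)·0.618)/2.681 = 0.45.
Then σ = (x₂ − x₁)/(z₂ − z₁) = (0.618 − 0.191)/2.681 = 0.16.
Precision τ = 1/σ² = 1/0.1593² = 39.4.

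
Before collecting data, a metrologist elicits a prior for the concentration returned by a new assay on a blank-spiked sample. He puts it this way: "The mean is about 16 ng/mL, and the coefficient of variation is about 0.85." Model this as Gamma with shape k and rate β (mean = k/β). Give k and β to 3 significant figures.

For Gamma(k, rate β): mean = k/β, variance = k/β², so CV = 1/√k.
CV = 0.85, hence k = 1/CV² = 1.38.
Then β = k/mean = 1.38/16 = 0.0865.

k ≈ 1.38, β ≈ 0.0865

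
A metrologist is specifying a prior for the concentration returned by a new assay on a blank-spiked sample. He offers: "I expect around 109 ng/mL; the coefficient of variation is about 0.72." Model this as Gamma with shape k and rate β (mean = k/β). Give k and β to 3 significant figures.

For Gamma(k, rate β): mean = k/β, variance = k/β², so CV = 1/√k.
CV = 0.72, hence k = 1/CV² = 1.93.
Then β = k/mean = 1.93/109 = 0.0177.

k ≈ 1.93, β ≈ 0.0177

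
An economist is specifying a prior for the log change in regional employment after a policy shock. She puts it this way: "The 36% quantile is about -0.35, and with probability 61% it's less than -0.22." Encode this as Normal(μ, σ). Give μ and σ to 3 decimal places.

For Normal(μ,σ), the p-quantile is μ + z_p·σ. Here z_{0.36} = -0.3585, z_{0.61} = 0.2793.
So -0.35 = μ − 0.3585σ and -0.22 = μ + 0.2793σ.
Subtracting: σ = (-0.22 − -0.35)/(0.2793 − (-0.3585)) = 0.204.
Then μ = -0.35 − (-0.3585)·0.204 = -0.277.

μ = -0.277, σ = 0.204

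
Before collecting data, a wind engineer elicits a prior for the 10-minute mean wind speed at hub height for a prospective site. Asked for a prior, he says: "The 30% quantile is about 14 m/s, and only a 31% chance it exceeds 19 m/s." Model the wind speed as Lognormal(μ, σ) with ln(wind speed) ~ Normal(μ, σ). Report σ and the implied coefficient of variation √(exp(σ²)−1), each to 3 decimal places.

If T ~ Lognormal(μ,σ) then ln T ~ Normal(μ,σ), so the p-quantile of ln T is μ + z_p·σ.
ln(14) = 2.639 and ln(19) = 2.944; z_{0.3} = -0.5244, z_{0.69} = 0.4959.
σ = (2.944 − 2.639)/(0.4959 − (-0.5244)) = 0.299.
μ = 2.639 − (-0.5244)·0.299 = 2.796.
CV = √(exp(σ²)−1) = √(exp(0.0896)−1) = 0.306.

σ ≈ 0.299, CV ≈ 0.306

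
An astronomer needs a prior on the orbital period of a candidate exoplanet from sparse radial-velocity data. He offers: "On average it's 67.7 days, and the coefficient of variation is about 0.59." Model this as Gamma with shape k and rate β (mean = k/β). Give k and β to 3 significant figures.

For Gamma(k, rate β): mean = k/β, variance = k/β², so CV = 1/√k.
CV = 0.59, hence k = 1/CV² = 2.87.
Then β = k/mean = 2.87/67.7 = 0.0424.

k ≈ 2.87, β ≈ 0.0424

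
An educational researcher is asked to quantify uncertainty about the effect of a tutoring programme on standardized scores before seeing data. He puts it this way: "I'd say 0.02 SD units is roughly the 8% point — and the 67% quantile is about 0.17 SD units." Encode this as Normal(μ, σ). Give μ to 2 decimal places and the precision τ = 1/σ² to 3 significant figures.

For Normal(μ,σ), the p-quantile is μ + z_p·σ. Here z_{0.08} = -1.405, z_{0.67} = 0.4399.
So 0.02 = μ − 1.405σ and 0.17 = μ + 0.4399σ.
Subtracting: σ = (0.17 − 0.02)/(0.4399 − (-1.405)) = 0.08.
Then μ = 0.02 − (-1.405)·0.08 = 0.13.
Precision τ = 1/σ² = 1/0.0813² = 151.

μ = 0.13, τ = 151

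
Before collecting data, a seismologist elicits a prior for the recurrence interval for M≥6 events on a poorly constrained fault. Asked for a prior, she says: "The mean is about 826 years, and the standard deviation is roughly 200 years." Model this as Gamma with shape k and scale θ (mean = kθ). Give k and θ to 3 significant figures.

k ≈ 17.1, θ ≈ 48.4

For Gamma(k, scale θ): mean = kθ, variance = kθ², so CV = 1/√k.
CV = SD/mean = 200/826 = 0.2421, hence k = 1/CV² = 17.1.
Then θ = mean/k = 826/17.1 = 48.4.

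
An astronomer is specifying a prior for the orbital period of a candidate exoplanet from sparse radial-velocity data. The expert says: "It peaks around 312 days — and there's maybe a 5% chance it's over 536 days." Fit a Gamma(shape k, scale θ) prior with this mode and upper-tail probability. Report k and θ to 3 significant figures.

Gamma(k,θ) with k>1 has mode (k−1)θ, so θ = 312/(k−1).
Need P(X < 536) = 0.95 with θ tied to k this way. Start at k = 2, θ = 312: P(X<536) ≈ 0.512.
Too low — raise k to concentrate. Iterating converges to k ≈ 10.5.
Then θ = 312/(10.5−1) ≈ 32.7.

k ≈ 10.5, θ ≈ 32.7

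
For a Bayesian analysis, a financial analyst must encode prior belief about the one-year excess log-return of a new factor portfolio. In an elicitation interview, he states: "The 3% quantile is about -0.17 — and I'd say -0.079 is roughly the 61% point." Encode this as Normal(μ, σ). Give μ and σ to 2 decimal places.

The p-quantile of Normal(μ,σ) is μ + z_p·σ, with z_{0.03} = -1.881 and z_{0.61} = 0.2793.
Eliminate σ: μ = (z₂·x₁ − z₁·x₂)/(z₂ − z₁) = (0.2793·-0.17 − (-1.881)·-0.079)/2.16 = -0.09.
Then σ = (x₂ − x₁)/(z₂ − z₁) = (-0.079 − -0.17)/2.16 = 0.04.

μ = -0.09, σ = 0.04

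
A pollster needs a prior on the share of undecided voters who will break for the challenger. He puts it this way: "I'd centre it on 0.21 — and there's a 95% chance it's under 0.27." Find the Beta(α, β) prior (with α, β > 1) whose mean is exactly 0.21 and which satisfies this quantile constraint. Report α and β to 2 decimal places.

With mean 0.21 fixed, write α = 0.21s, β = 0.79s where s = α+β.
Need P(θ < 0.27) = 0.95 under Beta(0.21s, 0.79s). Normal approximation: (q−m)/√(m(1−m)/s) ≈ z_{0.95} = 1.64, so s ≈ 0.21·0.79·(1.64)²/(0.27−0.21)² = 124.7.
At s = 124.7: P(θ<0.27) ≈ 0.944. Adjusting to match 0.95 gives s ≈ 134.24.
So α = 0.21·134.24 ≈ 28.19, β = 0.79·134.24 ≈ 106.05.

α ≈ 28.19, β ≈ 106.05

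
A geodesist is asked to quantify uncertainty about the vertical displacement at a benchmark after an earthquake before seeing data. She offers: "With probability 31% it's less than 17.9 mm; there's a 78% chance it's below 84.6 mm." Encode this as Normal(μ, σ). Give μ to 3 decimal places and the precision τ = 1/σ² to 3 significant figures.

μ = 43.982, τ = 0.000361

The p-quantile of Normal(μ,σ) is μ + z_p·σ, with z_{0.31} = -0.4959 and z_{0.78} = 0.7722.
Eliminate σ: μ = (z₂·x₁ − z₁·x₂)/(z₂ − z₁) = (0.7722·17.9 − (-0.4959)·84.6)/1.268 = 43.982.
Then σ = (x₂ − x₁)/(z₂ − z₁) = (84.6 − 17.9)/1.268 = 52.601.
Precision τ = 1/σ² = 1/52.6² = 0.000361.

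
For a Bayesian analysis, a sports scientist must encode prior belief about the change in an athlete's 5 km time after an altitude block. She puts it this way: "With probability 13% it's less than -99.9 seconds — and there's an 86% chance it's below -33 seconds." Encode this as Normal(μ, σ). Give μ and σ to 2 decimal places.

For Normal(μ,σ), the p-quantile is μ + z_p·σ. Here z_{0.13} = -1.126, z_{0.86} = 1.08.
So -99.9 = μ − 1.126σ and -33 = μ + 1.08σ.
Subtracting: σ = (-33 − -99.9)/(1.08 − (-1.126)) = 30.32.
Then μ = -99.9 − (-1.126)·30.32 = -65.75.

μ = -65.75, σ = 30.32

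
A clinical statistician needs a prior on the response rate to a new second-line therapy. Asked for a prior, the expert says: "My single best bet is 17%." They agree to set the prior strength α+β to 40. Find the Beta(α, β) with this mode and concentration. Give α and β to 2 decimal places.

α = 7.46, β = 32.54

For α,β > 1 the Beta mode is (α−1)/(α+β−2). With α+β = 40, the mode is (α−1)/38.
Set (α−1)/38 = 0.17 → α = 1 + 0.17·38 = 7.46.
β = 40 − α = 32.54.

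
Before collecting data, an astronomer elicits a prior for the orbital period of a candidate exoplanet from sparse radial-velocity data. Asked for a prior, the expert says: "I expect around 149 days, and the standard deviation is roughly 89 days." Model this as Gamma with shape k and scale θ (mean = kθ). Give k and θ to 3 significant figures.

For Gamma(k, scale θ): mean = kθ, variance = kθ², so CV = 1/√k.
CV = SD/mean = 89/149 = 0.5973, hence k = 1/CV² = 2.8.
Then θ = mean/k = 149/2.8 = 53.2.

k ≈ 2.8, θ ≈ 53.2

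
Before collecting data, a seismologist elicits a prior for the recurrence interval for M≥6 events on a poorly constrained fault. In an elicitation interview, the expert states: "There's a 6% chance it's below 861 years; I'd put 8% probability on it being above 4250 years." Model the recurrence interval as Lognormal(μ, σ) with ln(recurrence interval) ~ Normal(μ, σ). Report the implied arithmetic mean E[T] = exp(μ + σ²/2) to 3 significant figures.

E[T] ≈ 2300 years

If T ~ Lognormal(μ,σ) then ln T ~ Normal(μ,σ), so the p-quantile of ln T is μ + z_p·σ.
ln(861) = 6.758 and ln(4250) = 8.355; z_{0.06} = -1.555, z_{0.92} = 1.405.
σ = (8.355 − 6.758)/(1.405 − (-1.555)) = 0.539.
μ = 6.758 − (-1.555)·0.539 = 7.597.
E[T] = exp(μ + σ²/2) = exp(7.597 + 0.1455) = 2300 years.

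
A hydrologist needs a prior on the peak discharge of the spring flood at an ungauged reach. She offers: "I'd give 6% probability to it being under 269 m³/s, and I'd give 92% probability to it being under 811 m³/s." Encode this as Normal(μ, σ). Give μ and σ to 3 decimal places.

μ = 553.707, σ = 183.118

The p-quantile of Normal(μ,σ) is μ + z_p·σ, with z_{0.06} = -1.555 and z_{0.92} = 1.405.
Eliminate σ: μ = (z₂·x₁ − z₁·x₂)/(z₂ − z₁) = (1.405·269 − (-1.555)·811)/2.96 = 553.707.
Then σ = (x₂ − x₁)/(z₂ − z₁) = (811 − 269)/2.96 = 183.118.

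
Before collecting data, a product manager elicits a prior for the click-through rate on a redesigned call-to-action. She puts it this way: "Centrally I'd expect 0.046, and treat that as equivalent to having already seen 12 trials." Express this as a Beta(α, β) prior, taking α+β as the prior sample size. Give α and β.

Under the effective-sample-size interpretation, Beta(α, β) has prior mean α/(α+β) and prior sample size α+β.
So α+β = 12 and α/(α+β) = 0.046, giving α = 0.046·12 = 0.552 and β = 12 − 0.552 = 11.448.

α = 0.552, β = 11.448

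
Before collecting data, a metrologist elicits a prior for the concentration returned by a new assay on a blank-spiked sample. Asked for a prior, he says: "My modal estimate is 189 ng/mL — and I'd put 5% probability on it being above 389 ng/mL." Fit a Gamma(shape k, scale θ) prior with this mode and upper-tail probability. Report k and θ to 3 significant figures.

Gamma(k,θ) with k>1 has mode (k−1)θ, so θ = 189/(k−1).
Need P(X < 389) = 0.95 with θ tied to k this way. Start at k = 2, θ = 189: P(X<389) ≈ 0.610.
Too low — raise k to concentrate. Iterating converges to k ≈ 6.31.
Then θ = 189/(6.31−1) ≈ 35.6.

k ≈ 6.31, θ ≈ 35.6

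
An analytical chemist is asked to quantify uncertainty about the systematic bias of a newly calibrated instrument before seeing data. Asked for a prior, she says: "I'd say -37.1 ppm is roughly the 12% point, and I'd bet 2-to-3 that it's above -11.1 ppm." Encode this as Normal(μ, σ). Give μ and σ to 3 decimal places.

The p-quantile of Normal(μ,σ) is μ + z_p·σ, with z_{0.12} = -1.175 and z_{0.6} = 0.2533.
Eliminate σ: μ = (z₂·x₁ − z₁·x₂)/(z₂ − z₁) = (0.2533·-37.1 − (-1.175)·-11.1)/1.428 = -15.712.
Then σ = (x₂ − x₁)/(z₂ − z₁) = (-11.1 − -37.1)/1.428 = 18.203.

μ = -15.712, σ = 18.203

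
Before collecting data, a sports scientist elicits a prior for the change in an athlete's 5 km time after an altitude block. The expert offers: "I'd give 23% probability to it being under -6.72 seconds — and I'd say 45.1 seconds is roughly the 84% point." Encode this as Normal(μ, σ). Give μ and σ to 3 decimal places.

For Normal(μ,σ), the p-quantile is μ + z_p·σ. Here z_{0.23} = -0.7388, z_{0.84} = 0.9945.
So -6.72 = μ − 0.7388σ and 45.1 = μ + 0.9945σ.
Subtracting: σ = (45.1 − -6.72)/(0.9945 − (-0.7388)) = 29.897.
Then μ = -6.72 − (-0.7388)·29.897 = 15.369.

μ = 15.369, σ = 29.897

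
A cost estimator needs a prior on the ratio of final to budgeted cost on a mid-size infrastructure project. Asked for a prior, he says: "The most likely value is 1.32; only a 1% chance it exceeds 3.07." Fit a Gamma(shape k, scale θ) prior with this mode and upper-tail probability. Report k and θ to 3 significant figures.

Gamma(k,θ) with k>1 has mode (k−1)θ, so θ = 1.32/(k−1).
Need P(X < 3.07) = 0.99 with θ tied to k this way. Start at k = 2, θ = 1.32: P(X<3.07) ≈ 0.675.
Too low — raise k to concentrate. Iterating converges to k ≈ 7.69.
Then θ = 1.32/(7.69−1) ≈ 0.197.

k ≈ 7.69, θ ≈ 0.197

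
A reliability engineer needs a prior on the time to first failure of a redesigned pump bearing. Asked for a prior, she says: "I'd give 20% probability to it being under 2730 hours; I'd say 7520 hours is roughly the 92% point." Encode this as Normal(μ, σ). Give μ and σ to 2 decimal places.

For Normal(μ,σ), the p-quantile is μ + z_p·σ. Here z_{0.2} = -0.8416, z_{0.92} = 1.405.
So 2730 = μ − 0.8416σ and 7520 = μ + 1.405σ.
Subtracting: σ = (7520 − 2730)/(1.405 − (-0.8416)) = 2132.02.
Then μ = 2730 − (-0.8416)·2132.02 = 4524.36.

μ = 4524.36, σ = 2132.02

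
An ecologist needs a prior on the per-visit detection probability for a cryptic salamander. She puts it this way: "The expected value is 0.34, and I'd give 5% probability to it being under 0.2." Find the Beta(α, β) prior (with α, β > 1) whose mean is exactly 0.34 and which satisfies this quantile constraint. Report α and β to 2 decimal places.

With mean 0.34 fixed, write α = 0.34s, β = 0.66s where s = α+β.
Need P(θ < 0.2) = 0.05 under Beta(0.34s, 0.66s). Normal approximation: (q−m)/√(m(1−m)/s) ≈ z_{0.05} = -1.64, so s ≈ 0.34·0.66·(-1.64)²/(0.2−0.34)² = 31.0.
At s = 31.0: P(θ<0.2) ≈ 0.039. Adjusting to match 0.05 gives s ≈ 27.17.
So α = 0.34·27.17 ≈ 9.24, β = 0.66·27.17 ≈ 17.93.

α ≈ 9.24, β ≈ 17.93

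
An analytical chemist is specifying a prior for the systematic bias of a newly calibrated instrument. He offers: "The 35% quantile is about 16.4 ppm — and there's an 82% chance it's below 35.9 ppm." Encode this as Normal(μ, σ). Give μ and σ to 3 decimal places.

μ = 22.177, σ = 14.992

The p-quantile of Normal(μ,σ) is μ + z_p·σ, with z_{0.35} = -0.3853 and z_{0.82} = 0.9154.
Eliminate σ: μ = (z₂·x₁ − z₁·x₂)/(z₂ − z₁) = (0.9154·16.4 − (-0.3853)·35.9)/1.301 = 22.177.
Then σ = (x₂ − x₁)/(z₂ − z₁) = (35.9 − 16.4)/1.301 = 14.992.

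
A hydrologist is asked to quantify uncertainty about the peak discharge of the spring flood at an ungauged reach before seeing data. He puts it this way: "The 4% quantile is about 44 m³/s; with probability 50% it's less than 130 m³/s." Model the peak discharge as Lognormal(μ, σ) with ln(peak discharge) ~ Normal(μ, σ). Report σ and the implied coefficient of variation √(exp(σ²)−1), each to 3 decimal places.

σ ≈ 0.619, CV ≈ 0.683

If T ~ Lognormal(μ,σ) then ln T ~ Normal(μ,σ), so the p-quantile of ln T is μ + z_p·σ.
ln(44) = 3.784 and ln(130) = 4.868; z_{0.04} = -1.751, z_{0.5} = 0.
σ = (4.868 − 3.784)/(0 − (-1.751)) = 0.619.
μ = 3.784 − (-1.751)·0.619 = 4.868.
CV = √(exp(σ²)−1) = √(exp(0.3829)−1) = 0.683.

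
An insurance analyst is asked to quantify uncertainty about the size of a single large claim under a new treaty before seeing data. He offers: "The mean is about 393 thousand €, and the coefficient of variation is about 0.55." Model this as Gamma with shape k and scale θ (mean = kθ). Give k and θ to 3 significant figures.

For Gamma(k, scale θ): mean = kθ, variance = kθ², so CV = 1/√k.
CV = 0.55, hence k = 1/CV² = 3.31.
Then θ = mean/k = 393/3.31 = 119.

k ≈ 3.31, θ ≈ 119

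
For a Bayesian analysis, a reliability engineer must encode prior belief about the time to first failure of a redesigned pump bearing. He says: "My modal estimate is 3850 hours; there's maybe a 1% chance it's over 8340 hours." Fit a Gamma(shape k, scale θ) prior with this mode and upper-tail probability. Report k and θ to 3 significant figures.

Gamma(k,θ) with k>1 has mode (k−1)θ, so θ = 3850/(k−1).
Need P(X < 8340) = 0.99 with θ tied to k this way. Start at k = 2, θ = 3850: P(X<8340) ≈ 0.637.
Too low — raise k to concentrate. Iterating converges to k ≈ 9.09.
Then θ = 3850/(9.09−1) ≈ 476.

k ≈ 9.09, θ ≈ 476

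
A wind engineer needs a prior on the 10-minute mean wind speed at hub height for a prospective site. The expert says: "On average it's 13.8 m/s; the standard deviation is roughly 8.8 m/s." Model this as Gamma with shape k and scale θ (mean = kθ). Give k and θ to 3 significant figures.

For Gamma(k, scale θ): mean = kθ, variance = kθ², so CV = 1/√k.
CV = SD/mean = 8.8/13.8 = 0.6377, hence k = 1/CV² = 2.46.
Then θ = mean/k = 13.8/2.46 = 5.61.

k ≈ 2.46, θ ≈ 5.61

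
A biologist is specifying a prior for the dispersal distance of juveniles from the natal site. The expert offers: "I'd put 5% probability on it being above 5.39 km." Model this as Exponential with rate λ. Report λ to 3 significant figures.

P(T > 5.39) = e^(−λ·5.39) = 0.05, so λ = −ln(0.05)/5.39 = 0.556.

λ ≈ 0.556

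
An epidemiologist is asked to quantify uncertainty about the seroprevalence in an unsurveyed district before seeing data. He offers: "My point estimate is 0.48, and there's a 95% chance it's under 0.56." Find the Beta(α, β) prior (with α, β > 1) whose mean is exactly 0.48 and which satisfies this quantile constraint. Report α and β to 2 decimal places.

With mean 0.48 fixed, write α = 0.48s, β = 0.52s where s = α+β.
Need P(θ < 0.56) = 0.95 under Beta(0.48s, 0.52s). Normal approximation: (q−m)/√(m(1−m)/s) ≈ z_{0.95} = 1.64, so s ≈ 0.48·0.52·(1.64)²/(0.56−0.48)² = 105.5.
At s = 105.5: P(θ<0.56) ≈ 0.950. Adjusting to match 0.95 gives s ≈ 105.23.
So α = 0.48·105.23 ≈ 50.51, β = 0.52·105.23 ≈ 54.72.

α ≈ 50.51, β ≈ 54.72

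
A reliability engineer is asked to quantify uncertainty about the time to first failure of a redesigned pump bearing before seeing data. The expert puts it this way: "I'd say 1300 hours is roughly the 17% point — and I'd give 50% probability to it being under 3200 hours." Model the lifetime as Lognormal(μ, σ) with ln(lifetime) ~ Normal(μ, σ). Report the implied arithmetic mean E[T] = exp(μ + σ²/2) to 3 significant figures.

If T ~ Lognormal(μ,σ) then ln T ~ Normal(μ,σ), so the p-quantile of ln T is μ + z_p·σ.
ln(1300) = 7.17 and ln(3200) = 8.071; z_{0.17} = -0.9542, z_{0.5} = 0.
σ = (8.071 − 7.17)/(0 − (-0.9542)) = 0.944.
μ = 7.17 − (-0.9542)·0.944 = 8.071.
E[T] = exp(μ + σ²/2) = exp(8.071 + 0.4456) = 5000 hours.

E[T] ≈ 5000 hours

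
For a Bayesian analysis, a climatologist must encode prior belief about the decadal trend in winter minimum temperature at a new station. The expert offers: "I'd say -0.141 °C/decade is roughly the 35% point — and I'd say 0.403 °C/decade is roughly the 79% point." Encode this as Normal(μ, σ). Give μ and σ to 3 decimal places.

μ = 0.035, σ = 0.456

The p-quantile of Normal(μ,σ) is μ + z_p·σ, with z_{0.35} = -0.3853 and z_{0.79} = 0.8064.
Eliminate σ: μ = (z₂·x₁ − z₁·x₂)/(z₂ − z₁) = (0.8064·-0.141 − (-0.3853)·0.403)/1.192 = 0.035.
Then σ = (x₂ − x₁)/(z₂ − z₁) = (0.403 − -0.141)/1.192 = 0.456.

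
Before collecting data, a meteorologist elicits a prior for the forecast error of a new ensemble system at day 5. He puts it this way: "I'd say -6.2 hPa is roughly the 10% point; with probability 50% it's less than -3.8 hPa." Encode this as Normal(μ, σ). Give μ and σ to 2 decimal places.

For Normal(μ,σ), the p-quantile is μ + z_p·σ. Here z_{0.1} = -1.282, z_{0.5} = 0.
So -6.2 = μ − 1.282σ and -3.8 = μ + 0σ.
Subtracting: σ = (-3.8 − -6.2)/(0 − (-1.282)) = 1.87.
Then μ = -6.2 − (-1.282)·1.87 = -3.80.

μ = -3.80, σ = 1.87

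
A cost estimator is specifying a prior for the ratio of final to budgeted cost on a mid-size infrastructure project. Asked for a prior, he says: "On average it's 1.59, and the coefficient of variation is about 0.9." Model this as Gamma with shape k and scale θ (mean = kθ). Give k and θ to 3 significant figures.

For Gamma(k, scale θ): mean = kθ, variance = kθ², so CV = 1/√k.
CV = 0.9, hence k = 1/CV² = 1.23.
Then θ = mean/k = 1.59/1.23 = 1.29.

k ≈ 1.23, θ ≈ 1.29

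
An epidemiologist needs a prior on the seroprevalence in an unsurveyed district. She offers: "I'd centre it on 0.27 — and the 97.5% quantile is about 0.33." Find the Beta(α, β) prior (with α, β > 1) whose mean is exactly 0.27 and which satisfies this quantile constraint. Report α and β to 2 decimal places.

With mean 0.27 fixed, write α = 0.27s, β = 0.73s where s = α+β.
Need P(θ < 0.33) = 0.975 under Beta(0.27s, 0.73s). Normal approximation: (q−m)/√(m(1−m)/s) ≈ z_{0.975} = 1.96, so s ≈ 0.27·0.73·(1.96)²/(0.33−0.27)² = 210.3.
At s = 210.3: P(θ<0.33) ≈ 0.972. Adjusting to match 0.975 gives s ≈ 223.09.
So α = 0.27·223.09 ≈ 60.24, β = 0.73·223.09 ≈ 162.86.

α ≈ 60.24, β ≈ 162.86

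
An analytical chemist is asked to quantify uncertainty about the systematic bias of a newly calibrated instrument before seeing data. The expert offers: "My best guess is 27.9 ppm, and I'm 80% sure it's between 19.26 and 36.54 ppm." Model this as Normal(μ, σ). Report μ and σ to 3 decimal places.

A symmetric 80% interval runs μ ± z·σ with z = 1.282.
Half-width = 8.64, so σ = 8.64/1.282 = 6.742.
μ is the stated best guess, 27.900.

μ = 27.900, σ = 6.742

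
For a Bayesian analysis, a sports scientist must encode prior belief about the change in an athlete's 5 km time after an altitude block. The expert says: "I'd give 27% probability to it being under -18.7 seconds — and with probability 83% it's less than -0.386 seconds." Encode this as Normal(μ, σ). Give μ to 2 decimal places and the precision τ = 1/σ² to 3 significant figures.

For Normal(μ,σ), the p-quantile is μ + z_p·σ. Here z_{0.27} = -0.6128, z_{0.83} = 0.9542.
So -18.7 = μ − 0.6128σ and -0.386 = μ + 0.9542σ.
Subtracting: σ = (-0.386 − -18.7)/(0.9542 − (-0.6128)) = 11.69.
Then μ = -18.7 − (-0.6128)·11.69 = -11.54.
Precision τ = 1/σ² = 1/11.69² = 0.00732.

μ = -11.54, τ = 0.00732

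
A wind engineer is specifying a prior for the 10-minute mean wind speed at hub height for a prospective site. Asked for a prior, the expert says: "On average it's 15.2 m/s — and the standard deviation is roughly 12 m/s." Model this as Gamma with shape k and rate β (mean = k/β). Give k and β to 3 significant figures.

k ≈ 1.6, β ≈ 0.106

For Gamma(k, rate β): mean = k/β, variance = k/β², so CV = 1/√k.
CV = SD/mean = 12/15.2 = 0.7895, hence k = 1/CV² = 1.6.
Then β = k/mean = 1.6/15.2 = 0.106.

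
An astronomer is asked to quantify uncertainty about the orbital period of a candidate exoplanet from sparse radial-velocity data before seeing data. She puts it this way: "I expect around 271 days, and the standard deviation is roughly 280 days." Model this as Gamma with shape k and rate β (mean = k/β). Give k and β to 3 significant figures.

For Gamma(k, rate β): mean = k/β, variance = k/β², so CV = 1/√k.
CV = SD/mean = 280/271 = 1.033, hence k = 1/CV² = 0.937.
Then β = k/mean = 0.937/271 = 0.00346.

k ≈ 0.937, β ≈ 0.00346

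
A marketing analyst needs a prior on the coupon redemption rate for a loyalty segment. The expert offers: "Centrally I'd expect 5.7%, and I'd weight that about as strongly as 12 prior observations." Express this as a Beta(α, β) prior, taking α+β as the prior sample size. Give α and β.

Under the effective-sample-size interpretation, Beta(α, β) has prior mean α/(α+β) and prior sample size α+β.
So α+β = 12 and α/(α+β) = 0.057, giving α = 0.057·12 = 0.684 and β = 12 − 0.684 = 11.316.

α = 0.684, β = 11.316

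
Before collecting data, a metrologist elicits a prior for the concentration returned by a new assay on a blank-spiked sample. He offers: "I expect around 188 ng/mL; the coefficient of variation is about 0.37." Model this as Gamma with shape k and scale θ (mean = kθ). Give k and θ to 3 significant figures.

For Gamma(k, scale θ): mean = kθ, variance = kθ², so CV = 1/√k.
CV = 0.37, hence k = 1/CV² = 7.3.
Then θ = mean/k = 188/7.3 = 25.7.

k ≈ 7.3, θ ≈ 25.7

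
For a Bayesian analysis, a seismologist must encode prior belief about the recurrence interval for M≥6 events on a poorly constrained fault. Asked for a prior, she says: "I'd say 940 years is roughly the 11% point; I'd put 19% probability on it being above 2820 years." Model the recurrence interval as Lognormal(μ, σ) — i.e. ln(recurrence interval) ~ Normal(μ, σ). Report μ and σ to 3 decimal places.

μ ≈ 7.486, σ ≈ 0.522

If T ~ Lognormal(μ,σ) then ln T ~ Normal(μ,σ), so the p-quantile of ln T is μ + z_p·σ.
ln(940) = 6.846 and ln(2820) = 7.944; z_{0.11} = -1.227, z_{0.81} = 0.8779.
σ = (7.944 − 6.846)/(0.8779 − (-1.227)) = 0.522.
μ = 6.846 − (-1.227)·0.522 = 7.486.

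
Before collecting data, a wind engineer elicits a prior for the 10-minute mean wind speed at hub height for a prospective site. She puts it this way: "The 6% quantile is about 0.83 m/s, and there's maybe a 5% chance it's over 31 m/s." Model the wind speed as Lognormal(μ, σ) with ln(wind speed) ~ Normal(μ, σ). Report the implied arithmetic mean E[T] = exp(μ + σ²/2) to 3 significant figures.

E[T] ≈ 9.14 m/s

If T ~ Lognormal(μ,σ) then ln T ~ Normal(μ,σ), so the p-quantile of ln T is μ + z_p·σ.
ln(0.83) = -0.1863 and ln(31) = 3.434; z_{0.06} = -1.555, z_{0.95} = 1.645.
σ = (3.434 − -0.1863)/(1.645 − (-1.555)) = 1.131.
μ = -0.1863 − (-1.555)·1.131 = 1.573.
E[T] = exp(μ + σ²/2) = exp(1.573 + 0.6401) = 9.14 m/s.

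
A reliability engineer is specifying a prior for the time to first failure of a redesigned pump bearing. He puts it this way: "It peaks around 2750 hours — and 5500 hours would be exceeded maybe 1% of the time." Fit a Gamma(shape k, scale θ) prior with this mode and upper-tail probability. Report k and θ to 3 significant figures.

k ≈ 11.2, θ ≈ 269

Gamma(k,θ) with k>1 has mode (k−1)θ, so θ = 2750/(k−1).
Need P(X < 5500) = 0.99 with θ tied to k this way. Start at k = 2, θ = 2750: P(X<5500) ≈ 0.594.
Too low — raise k to concentrate. Iterating converges to k ≈ 11.2.
Then θ = 2750/(11.2−1) ≈ 269.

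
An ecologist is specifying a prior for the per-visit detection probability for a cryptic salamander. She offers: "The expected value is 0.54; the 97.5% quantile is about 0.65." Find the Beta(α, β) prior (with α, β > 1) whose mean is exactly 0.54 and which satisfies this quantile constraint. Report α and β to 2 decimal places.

With mean 0.54 fixed, write α = 0.54s, β = 0.46s where s = α+β.
Need P(θ < 0.65) = 0.975 under Beta(0.54s, 0.46s). Normal approximation: (q−m)/√(m(1−m)/s) ≈ z_{0.975} = 1.96, so s ≈ 0.54·0.46·(1.96)²/(0.65−0.54)² = 78.9.
At s = 78.9: P(θ<0.65) ≈ 0.977. Adjusting to match 0.975 gives s ≈ 76.00.
So α = 0.54·76.00 ≈ 41.04, β = 0.46·76.00 ≈ 34.96.

α ≈ 41.04, β ≈ 34.96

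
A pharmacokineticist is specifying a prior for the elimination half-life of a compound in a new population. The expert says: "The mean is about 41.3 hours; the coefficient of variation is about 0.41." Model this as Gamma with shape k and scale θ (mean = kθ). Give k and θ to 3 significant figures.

k ≈ 5.95, θ ≈ 6.94

For Gamma(k, scale θ): mean = kθ, variance = kθ², so CV = 1/√k.
CV = 0.41, hence k = 1/CV² = 5.95.
Then θ = mean/k = 41.3/5.95 = 6.94.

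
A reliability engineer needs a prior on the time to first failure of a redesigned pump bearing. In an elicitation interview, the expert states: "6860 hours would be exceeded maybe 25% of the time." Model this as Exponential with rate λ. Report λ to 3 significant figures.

P(T > 6860.0) = e^(−λ·6860.0) = 0.25, so λ = −ln(0.25)/6860.0 = 0.000202.

λ ≈ 0.000202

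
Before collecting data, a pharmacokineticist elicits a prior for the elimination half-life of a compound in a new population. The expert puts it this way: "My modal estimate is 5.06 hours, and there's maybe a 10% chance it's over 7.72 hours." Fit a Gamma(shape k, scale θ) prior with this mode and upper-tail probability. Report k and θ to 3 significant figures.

k ≈ 11.5, θ ≈ 0.484

Gamma(k,θ) with k>1 has mode (k−1)θ, so θ = 5.06/(k−1).
Need P(X < 7.72) = 0.9 with θ tied to k this way. Start at k = 2, θ = 5.06: P(X<7.72) ≈ 0.451.
Too low — raise k to concentrate. Iterating converges to k ≈ 11.5.
Then θ = 5.06/(11.5−1) ≈ 0.484.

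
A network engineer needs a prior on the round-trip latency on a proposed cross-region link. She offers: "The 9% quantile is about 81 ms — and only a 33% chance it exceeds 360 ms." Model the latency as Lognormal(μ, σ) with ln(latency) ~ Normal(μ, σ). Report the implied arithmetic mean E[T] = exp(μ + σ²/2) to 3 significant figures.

E[T] ≈ 354 ms

If T ~ Lognormal(μ,σ) then ln T ~ Normal(μ,σ), so the p-quantile of ln T is μ + z_p·σ.
ln(81) = 4.394 and ln(360) = 5.886; z_{0.09} = -1.341, z_{0.67} = 0.4399.
σ = (5.886 − 4.394)/(0.4399 − (-1.341)) = 0.838.
μ = 4.394 − (-1.341)·0.838 = 5.518.
E[T] = exp(μ + σ²/2) = exp(5.518 + 0.3509) = 354 ms.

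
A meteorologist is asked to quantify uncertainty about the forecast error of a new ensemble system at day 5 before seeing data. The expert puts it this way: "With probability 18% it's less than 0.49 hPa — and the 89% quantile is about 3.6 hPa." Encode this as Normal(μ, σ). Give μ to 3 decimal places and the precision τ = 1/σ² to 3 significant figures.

μ = 1.819, τ = 0.474

The p-quantile of Normal(μ,σ) is μ + z_p·σ, with z_{0.18} = -0.9154 and z_{0.89} = 1.227.
Eliminate σ: μ = (z₂·x₁ − z₁·x₂)/(z₂ − z₁) = (1.227·0.49 − (-0.9154)·3.6)/2.142 = 1.819.
Then σ = (x₂ − x₁)/(z₂ − z₁) = (3.6 − 0.49)/2.142 = 1.452.
Precision τ = 1/σ² = 1/1.452² = 0.474.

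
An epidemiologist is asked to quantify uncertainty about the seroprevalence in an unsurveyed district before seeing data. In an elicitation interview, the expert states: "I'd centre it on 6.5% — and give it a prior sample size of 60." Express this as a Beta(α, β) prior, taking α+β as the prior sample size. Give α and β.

Under the effective-sample-size interpretation, Beta(α, β) has prior mean α/(α+β) and prior sample size α+β.
So α+β = 60 and α/(α+β) = 0.065, giving α = 0.065·60 = 3.9 and β = 60 − 3.9 = 56.1.

α = 3.9, β = 56.1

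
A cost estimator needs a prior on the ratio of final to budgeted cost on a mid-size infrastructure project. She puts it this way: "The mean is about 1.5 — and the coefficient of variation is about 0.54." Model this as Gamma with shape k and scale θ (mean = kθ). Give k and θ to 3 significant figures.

k ≈ 3.43, θ ≈ 0.437

For Gamma(k, scale θ): mean = kθ, variance = kθ², so CV = 1/√k.
CV = 0.54, hence k = 1/CV² = 3.43.
Then θ = mean/k = 1.5/3.43 = 0.437.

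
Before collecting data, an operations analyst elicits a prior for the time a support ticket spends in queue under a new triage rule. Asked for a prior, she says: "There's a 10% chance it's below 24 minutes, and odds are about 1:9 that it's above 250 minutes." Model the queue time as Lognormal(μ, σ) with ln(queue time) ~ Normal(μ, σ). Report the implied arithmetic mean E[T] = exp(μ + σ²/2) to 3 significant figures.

E[T] ≈ 118 minutes

If T ~ Lognormal(μ,σ) then ln T ~ Normal(μ,σ), so the p-quantile of ln T is μ + z_p·σ.
ln(24) = 3.178 and ln(250) = 5.521; z_{0.1} = -1.282, z_{0.9} = 1.282.
σ = (5.521 − 3.178)/(1.282 − (-1.282)) = 0.914.
μ = 3.178 − (-1.282)·0.914 = 4.350.
E[T] = exp(μ + σ²/2) = exp(4.350 + 0.4180) = 118 minutes.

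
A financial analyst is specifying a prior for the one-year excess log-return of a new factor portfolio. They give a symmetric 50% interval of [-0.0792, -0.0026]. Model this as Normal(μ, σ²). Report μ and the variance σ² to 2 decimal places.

A symmetric 50% interval runs μ ± z·σ with z = 0.6745.
Half-width = 0.0383, so σ = 0.0383/0.6745 = 0.057 and σ² = 0.00.
μ is the interval midpoint, -0.04.

μ = -0.04, σ² = 0.00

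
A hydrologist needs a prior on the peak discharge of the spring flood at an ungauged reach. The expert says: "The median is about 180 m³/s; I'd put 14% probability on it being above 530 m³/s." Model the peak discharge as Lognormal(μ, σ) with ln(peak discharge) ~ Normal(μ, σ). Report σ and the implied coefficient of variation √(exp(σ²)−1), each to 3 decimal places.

If T ~ Lognormal(μ,σ) then ln T ~ Normal(μ,σ), so the p-quantile of ln T is μ + z_p·σ.
ln(180) = 5.193 and ln(530) = 6.273; z_{0.5} = 0, z_{0.86} = 1.08.
σ = (6.273 − 5.193)/(1.08 − (0)) = 1.000.
μ = 5.193 − (0)·1.000 = 5.193.
CV = √(exp(σ²)−1) = √(exp(0.9993)−1) = 1.310.

σ ≈ 1.000, CV ≈ 1.310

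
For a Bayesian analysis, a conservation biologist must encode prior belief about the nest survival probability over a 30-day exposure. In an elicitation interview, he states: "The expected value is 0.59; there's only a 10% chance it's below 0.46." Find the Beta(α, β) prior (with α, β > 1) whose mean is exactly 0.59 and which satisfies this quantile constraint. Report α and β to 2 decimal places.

With mean 0.59 fixed, write α = 0.59s, β = 0.41s where s = α+β.
Need P(θ < 0.46) = 0.1 under Beta(0.59s, 0.41s). Normal approximation: (q−m)/√(m(1−m)/s) ≈ z_{0.1} = -1.28, so s ≈ 0.59·0.41·(-1.28)²/(0.46−0.59)² = 23.5.
At s = 23.5: P(θ<0.46) ≈ 0.101. Adjusting to match 0.1 gives s ≈ 23.76.
So α = 0.59·23.76 ≈ 14.02, β = 0.41·23.76 ≈ 9.74.

α ≈ 14.02, β ≈ 9.74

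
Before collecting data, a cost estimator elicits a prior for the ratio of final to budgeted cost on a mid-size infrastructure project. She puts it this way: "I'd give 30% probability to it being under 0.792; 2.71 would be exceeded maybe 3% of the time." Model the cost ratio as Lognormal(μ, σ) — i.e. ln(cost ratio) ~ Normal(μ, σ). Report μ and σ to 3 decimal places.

μ ≈ 0.035, σ ≈ 0.511

If T ~ Lognormal(μ,σ) then ln T ~ Normal(μ,σ), so the p-quantile of ln T is μ + z_p·σ.
ln(0.792) = -0.2332 and ln(2.71) = 0.9969; z_{0.3} = -0.5244, z_{0.97} = 1.881.
σ = (0.9969 − -0.2332)/(1.881 − (-0.5244)) = 0.511.
μ = -0.2332 − (-0.5244)·0.511 = 0.035.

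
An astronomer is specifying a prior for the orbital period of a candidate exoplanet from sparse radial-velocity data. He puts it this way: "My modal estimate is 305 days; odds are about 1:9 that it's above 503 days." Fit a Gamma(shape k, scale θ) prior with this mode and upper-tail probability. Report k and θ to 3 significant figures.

k ≈ 8.54, θ ≈ 40.5

Gamma(k,θ) with k>1 has mode (k−1)θ, so θ = 305/(k−1).
Need P(X < 503) = 0.9 with θ tied to k this way. Start at k = 2, θ = 305: P(X<503) ≈ 0.491.
Too low — raise k to concentrate. Iterating converges to k ≈ 8.54.
Then θ = 305/(8.54−1) ≈ 40.5.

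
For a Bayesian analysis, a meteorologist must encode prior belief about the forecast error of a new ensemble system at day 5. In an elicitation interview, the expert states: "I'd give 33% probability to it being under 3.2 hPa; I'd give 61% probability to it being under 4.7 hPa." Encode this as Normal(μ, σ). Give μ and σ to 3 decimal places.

The p-quantile of Normal(μ,σ) is μ + z_p·σ, with z_{0.33} = -0.4399 and z_{0.61} = 0.2793.
Eliminate σ: μ = (z₂·x₁ − z₁·x₂)/(z₂ − z₁) = (0.2793·3.2 − (-0.4399)·4.7)/0.7192 = 4.117.
Then σ = (x₂ − x₁)/(z₂ − z₁) = (4.7 − 3.2)/0.7192 = 2.086.

μ = 4.117, σ = 2.086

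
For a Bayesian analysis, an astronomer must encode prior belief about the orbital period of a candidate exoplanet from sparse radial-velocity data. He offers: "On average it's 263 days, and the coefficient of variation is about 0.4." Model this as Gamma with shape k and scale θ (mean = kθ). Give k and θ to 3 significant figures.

k ≈ 6.25, θ ≈ 42.1

For Gamma(k, scale θ): mean = kθ, variance = kθ², so CV = 1/√k.
CV = 0.4, hence k = 1/CV² = 6.25.
Then θ = mean/k = 263/6.25 = 42.1.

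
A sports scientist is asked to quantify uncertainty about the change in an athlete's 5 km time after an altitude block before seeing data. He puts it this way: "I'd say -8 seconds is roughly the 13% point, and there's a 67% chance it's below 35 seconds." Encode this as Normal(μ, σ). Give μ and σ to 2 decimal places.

μ = 22.92, σ = 27.45

The p-quantile of Normal(μ,σ) is μ + z_p·σ, with z_{0.13} = -1.126 and z_{0.67} = 0.4399.
Eliminate σ: μ = (z₂·x₁ − z₁·x₂)/(z₂ − z₁) = (0.4399·-8 − (-1.126)·35)/1.566 = 22.92.
Then σ = (x₂ − x₁)/(z₂ − z₁) = (35 − -8)/1.566 = 27.45.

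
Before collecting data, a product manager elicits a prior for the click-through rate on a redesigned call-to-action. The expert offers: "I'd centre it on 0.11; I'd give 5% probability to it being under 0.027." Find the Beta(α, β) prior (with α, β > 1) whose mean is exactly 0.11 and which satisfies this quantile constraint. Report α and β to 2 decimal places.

With mean 0.11 fixed, write α = 0.11s, β = 0.89s where s = α+β.
Need P(θ < 0.027) = 0.05 under Beta(0.11s, 0.89s). Normal approximation: (q−m)/√(m(1−m)/s) ≈ z_{0.05} = -1.64, so s ≈ 0.11·0.89·(-1.64)²/(0.027−0.11)² = 38.4.
At s = 38.4: P(θ<0.027) ≈ 0.012. Adjusting to match 0.05 gives s ≈ 22.77.
So α = 0.11·22.77 ≈ 2.50, β = 0.89·22.77 ≈ 20.27.

α ≈ 2.50, β ≈ 20.27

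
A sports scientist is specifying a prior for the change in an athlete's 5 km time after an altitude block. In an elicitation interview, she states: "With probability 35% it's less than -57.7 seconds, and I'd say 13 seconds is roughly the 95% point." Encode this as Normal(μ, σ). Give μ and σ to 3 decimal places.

μ = -44.281, σ = 34.825

For Normal(μ,σ), the p-quantile is μ + z_p·σ. Here z_{0.35} = -0.3853, z_{0.95} = 1.645.
So -57.7 = μ − 0.3853σ and 13 = μ + 1.645σ.
Subtracting: σ = (13 − -57.7)/(1.645 − (-0.3853)) = 34.825.
Then μ = -57.7 − (-0.3853)·34.825 = -44.281.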